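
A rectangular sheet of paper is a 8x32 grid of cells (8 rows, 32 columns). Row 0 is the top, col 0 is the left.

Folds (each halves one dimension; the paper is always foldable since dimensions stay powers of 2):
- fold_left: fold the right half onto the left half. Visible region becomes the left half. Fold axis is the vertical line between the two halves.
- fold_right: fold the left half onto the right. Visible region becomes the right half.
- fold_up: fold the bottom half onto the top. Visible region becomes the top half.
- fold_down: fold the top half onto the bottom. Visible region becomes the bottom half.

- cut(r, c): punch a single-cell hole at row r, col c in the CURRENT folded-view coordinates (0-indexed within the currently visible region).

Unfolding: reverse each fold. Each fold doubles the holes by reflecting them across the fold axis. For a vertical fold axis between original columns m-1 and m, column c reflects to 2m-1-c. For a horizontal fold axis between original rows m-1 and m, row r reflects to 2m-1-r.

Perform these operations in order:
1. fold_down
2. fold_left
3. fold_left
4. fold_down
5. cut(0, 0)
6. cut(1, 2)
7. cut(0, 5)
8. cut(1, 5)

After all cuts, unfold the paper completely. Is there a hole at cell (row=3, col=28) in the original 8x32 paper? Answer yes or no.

Op 1 fold_down: fold axis h@4; visible region now rows[4,8) x cols[0,32) = 4x32
Op 2 fold_left: fold axis v@16; visible region now rows[4,8) x cols[0,16) = 4x16
Op 3 fold_left: fold axis v@8; visible region now rows[4,8) x cols[0,8) = 4x8
Op 4 fold_down: fold axis h@6; visible region now rows[6,8) x cols[0,8) = 2x8
Op 5 cut(0, 0): punch at orig (6,0); cuts so far [(6, 0)]; region rows[6,8) x cols[0,8) = 2x8
Op 6 cut(1, 2): punch at orig (7,2); cuts so far [(6, 0), (7, 2)]; region rows[6,8) x cols[0,8) = 2x8
Op 7 cut(0, 5): punch at orig (6,5); cuts so far [(6, 0), (6, 5), (7, 2)]; region rows[6,8) x cols[0,8) = 2x8
Op 8 cut(1, 5): punch at orig (7,5); cuts so far [(6, 0), (6, 5), (7, 2), (7, 5)]; region rows[6,8) x cols[0,8) = 2x8
Unfold 1 (reflect across h@6): 8 holes -> [(4, 2), (4, 5), (5, 0), (5, 5), (6, 0), (6, 5), (7, 2), (7, 5)]
Unfold 2 (reflect across v@8): 16 holes -> [(4, 2), (4, 5), (4, 10), (4, 13), (5, 0), (5, 5), (5, 10), (5, 15), (6, 0), (6, 5), (6, 10), (6, 15), (7, 2), (7, 5), (7, 10), (7, 13)]
Unfold 3 (reflect across v@16): 32 holes -> [(4, 2), (4, 5), (4, 10), (4, 13), (4, 18), (4, 21), (4, 26), (4, 29), (5, 0), (5, 5), (5, 10), (5, 15), (5, 16), (5, 21), (5, 26), (5, 31), (6, 0), (6, 5), (6, 10), (6, 15), (6, 16), (6, 21), (6, 26), (6, 31), (7, 2), (7, 5), (7, 10), (7, 13), (7, 18), (7, 21), (7, 26), (7, 29)]
Unfold 4 (reflect across h@4): 64 holes -> [(0, 2), (0, 5), (0, 10), (0, 13), (0, 18), (0, 21), (0, 26), (0, 29), (1, 0), (1, 5), (1, 10), (1, 15), (1, 16), (1, 21), (1, 26), (1, 31), (2, 0), (2, 5), (2, 10), (2, 15), (2, 16), (2, 21), (2, 26), (2, 31), (3, 2), (3, 5), (3, 10), (3, 13), (3, 18), (3, 21), (3, 26), (3, 29), (4, 2), (4, 5), (4, 10), (4, 13), (4, 18), (4, 21), (4, 26), (4, 29), (5, 0), (5, 5), (5, 10), (5, 15), (5, 16), (5, 21), (5, 26), (5, 31), (6, 0), (6, 5), (6, 10), (6, 15), (6, 16), (6, 21), (6, 26), (6, 31), (7, 2), (7, 5), (7, 10), (7, 13), (7, 18), (7, 21), (7, 26), (7, 29)]
Holes: [(0, 2), (0, 5), (0, 10), (0, 13), (0, 18), (0, 21), (0, 26), (0, 29), (1, 0), (1, 5), (1, 10), (1, 15), (1, 16), (1, 21), (1, 26), (1, 31), (2, 0), (2, 5), (2, 10), (2, 15), (2, 16), (2, 21), (2, 26), (2, 31), (3, 2), (3, 5), (3, 10), (3, 13), (3, 18), (3, 21), (3, 26), (3, 29), (4, 2), (4, 5), (4, 10), (4, 13), (4, 18), (4, 21), (4, 26), (4, 29), (5, 0), (5, 5), (5, 10), (5, 15), (5, 16), (5, 21), (5, 26), (5, 31), (6, 0), (6, 5), (6, 10), (6, 15), (6, 16), (6, 21), (6, 26), (6, 31), (7, 2), (7, 5), (7, 10), (7, 13), (7, 18), (7, 21), (7, 26), (7, 29)]

Answer: no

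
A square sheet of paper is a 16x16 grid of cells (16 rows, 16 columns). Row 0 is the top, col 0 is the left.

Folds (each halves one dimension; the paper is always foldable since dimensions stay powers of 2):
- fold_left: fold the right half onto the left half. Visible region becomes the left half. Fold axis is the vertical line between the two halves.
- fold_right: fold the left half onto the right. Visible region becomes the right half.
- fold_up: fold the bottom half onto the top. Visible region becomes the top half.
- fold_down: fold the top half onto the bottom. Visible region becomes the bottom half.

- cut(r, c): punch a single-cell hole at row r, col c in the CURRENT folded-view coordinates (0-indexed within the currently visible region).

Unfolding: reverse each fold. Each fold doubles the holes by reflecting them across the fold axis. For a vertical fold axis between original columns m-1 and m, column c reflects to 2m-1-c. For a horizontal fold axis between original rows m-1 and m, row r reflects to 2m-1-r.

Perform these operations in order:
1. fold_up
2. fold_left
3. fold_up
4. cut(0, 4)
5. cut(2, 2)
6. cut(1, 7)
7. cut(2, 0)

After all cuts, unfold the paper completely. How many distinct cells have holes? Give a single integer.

Op 1 fold_up: fold axis h@8; visible region now rows[0,8) x cols[0,16) = 8x16
Op 2 fold_left: fold axis v@8; visible region now rows[0,8) x cols[0,8) = 8x8
Op 3 fold_up: fold axis h@4; visible region now rows[0,4) x cols[0,8) = 4x8
Op 4 cut(0, 4): punch at orig (0,4); cuts so far [(0, 4)]; region rows[0,4) x cols[0,8) = 4x8
Op 5 cut(2, 2): punch at orig (2,2); cuts so far [(0, 4), (2, 2)]; region rows[0,4) x cols[0,8) = 4x8
Op 6 cut(1, 7): punch at orig (1,7); cuts so far [(0, 4), (1, 7), (2, 2)]; region rows[0,4) x cols[0,8) = 4x8
Op 7 cut(2, 0): punch at orig (2,0); cuts so far [(0, 4), (1, 7), (2, 0), (2, 2)]; region rows[0,4) x cols[0,8) = 4x8
Unfold 1 (reflect across h@4): 8 holes -> [(0, 4), (1, 7), (2, 0), (2, 2), (5, 0), (5, 2), (6, 7), (7, 4)]
Unfold 2 (reflect across v@8): 16 holes -> [(0, 4), (0, 11), (1, 7), (1, 8), (2, 0), (2, 2), (2, 13), (2, 15), (5, 0), (5, 2), (5, 13), (5, 15), (6, 7), (6, 8), (7, 4), (7, 11)]
Unfold 3 (reflect across h@8): 32 holes -> [(0, 4), (0, 11), (1, 7), (1, 8), (2, 0), (2, 2), (2, 13), (2, 15), (5, 0), (5, 2), (5, 13), (5, 15), (6, 7), (6, 8), (7, 4), (7, 11), (8, 4), (8, 11), (9, 7), (9, 8), (10, 0), (10, 2), (10, 13), (10, 15), (13, 0), (13, 2), (13, 13), (13, 15), (14, 7), (14, 8), (15, 4), (15, 11)]

Answer: 32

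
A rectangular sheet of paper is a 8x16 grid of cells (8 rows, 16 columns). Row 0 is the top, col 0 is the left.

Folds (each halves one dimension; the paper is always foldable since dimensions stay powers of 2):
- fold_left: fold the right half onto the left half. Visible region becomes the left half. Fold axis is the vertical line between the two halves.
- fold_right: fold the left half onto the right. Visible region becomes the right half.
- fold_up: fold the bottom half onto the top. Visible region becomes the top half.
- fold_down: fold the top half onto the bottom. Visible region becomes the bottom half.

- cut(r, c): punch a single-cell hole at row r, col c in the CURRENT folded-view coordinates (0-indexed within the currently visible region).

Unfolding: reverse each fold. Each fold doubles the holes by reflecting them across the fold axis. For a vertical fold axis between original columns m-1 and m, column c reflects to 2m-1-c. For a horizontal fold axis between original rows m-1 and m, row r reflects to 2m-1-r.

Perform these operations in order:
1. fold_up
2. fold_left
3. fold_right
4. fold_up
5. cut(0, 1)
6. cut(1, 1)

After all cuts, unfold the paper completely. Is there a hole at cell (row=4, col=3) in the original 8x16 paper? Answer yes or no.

Op 1 fold_up: fold axis h@4; visible region now rows[0,4) x cols[0,16) = 4x16
Op 2 fold_left: fold axis v@8; visible region now rows[0,4) x cols[0,8) = 4x8
Op 3 fold_right: fold axis v@4; visible region now rows[0,4) x cols[4,8) = 4x4
Op 4 fold_up: fold axis h@2; visible region now rows[0,2) x cols[4,8) = 2x4
Op 5 cut(0, 1): punch at orig (0,5); cuts so far [(0, 5)]; region rows[0,2) x cols[4,8) = 2x4
Op 6 cut(1, 1): punch at orig (1,5); cuts so far [(0, 5), (1, 5)]; region rows[0,2) x cols[4,8) = 2x4
Unfold 1 (reflect across h@2): 4 holes -> [(0, 5), (1, 5), (2, 5), (3, 5)]
Unfold 2 (reflect across v@4): 8 holes -> [(0, 2), (0, 5), (1, 2), (1, 5), (2, 2), (2, 5), (3, 2), (3, 5)]
Unfold 3 (reflect across v@8): 16 holes -> [(0, 2), (0, 5), (0, 10), (0, 13), (1, 2), (1, 5), (1, 10), (1, 13), (2, 2), (2, 5), (2, 10), (2, 13), (3, 2), (3, 5), (3, 10), (3, 13)]
Unfold 4 (reflect across h@4): 32 holes -> [(0, 2), (0, 5), (0, 10), (0, 13), (1, 2), (1, 5), (1, 10), (1, 13), (2, 2), (2, 5), (2, 10), (2, 13), (3, 2), (3, 5), (3, 10), (3, 13), (4, 2), (4, 5), (4, 10), (4, 13), (5, 2), (5, 5), (5, 10), (5, 13), (6, 2), (6, 5), (6, 10), (6, 13), (7, 2), (7, 5), (7, 10), (7, 13)]
Holes: [(0, 2), (0, 5), (0, 10), (0, 13), (1, 2), (1, 5), (1, 10), (1, 13), (2, 2), (2, 5), (2, 10), (2, 13), (3, 2), (3, 5), (3, 10), (3, 13), (4, 2), (4, 5), (4, 10), (4, 13), (5, 2), (5, 5), (5, 10), (5, 13), (6, 2), (6, 5), (6, 10), (6, 13), (7, 2), (7, 5), (7, 10), (7, 13)]

Answer: no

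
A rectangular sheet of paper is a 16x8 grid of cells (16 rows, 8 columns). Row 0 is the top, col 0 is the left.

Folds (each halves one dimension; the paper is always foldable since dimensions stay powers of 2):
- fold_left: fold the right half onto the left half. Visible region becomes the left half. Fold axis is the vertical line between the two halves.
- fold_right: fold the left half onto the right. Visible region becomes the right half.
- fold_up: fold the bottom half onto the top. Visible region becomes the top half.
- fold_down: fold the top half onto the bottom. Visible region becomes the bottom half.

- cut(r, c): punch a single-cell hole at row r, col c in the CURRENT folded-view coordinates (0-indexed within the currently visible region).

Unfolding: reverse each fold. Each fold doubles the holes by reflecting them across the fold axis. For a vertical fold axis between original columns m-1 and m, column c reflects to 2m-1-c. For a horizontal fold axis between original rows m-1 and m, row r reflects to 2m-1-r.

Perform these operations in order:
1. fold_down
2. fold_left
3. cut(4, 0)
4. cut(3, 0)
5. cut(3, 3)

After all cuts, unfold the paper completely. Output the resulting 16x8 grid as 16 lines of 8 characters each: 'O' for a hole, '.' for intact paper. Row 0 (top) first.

Op 1 fold_down: fold axis h@8; visible region now rows[8,16) x cols[0,8) = 8x8
Op 2 fold_left: fold axis v@4; visible region now rows[8,16) x cols[0,4) = 8x4
Op 3 cut(4, 0): punch at orig (12,0); cuts so far [(12, 0)]; region rows[8,16) x cols[0,4) = 8x4
Op 4 cut(3, 0): punch at orig (11,0); cuts so far [(11, 0), (12, 0)]; region rows[8,16) x cols[0,4) = 8x4
Op 5 cut(3, 3): punch at orig (11,3); cuts so far [(11, 0), (11, 3), (12, 0)]; region rows[8,16) x cols[0,4) = 8x4
Unfold 1 (reflect across v@4): 6 holes -> [(11, 0), (11, 3), (11, 4), (11, 7), (12, 0), (12, 7)]
Unfold 2 (reflect across h@8): 12 holes -> [(3, 0), (3, 7), (4, 0), (4, 3), (4, 4), (4, 7), (11, 0), (11, 3), (11, 4), (11, 7), (12, 0), (12, 7)]

Answer: ........
........
........
O......O
O..OO..O
........
........
........
........
........
........
O..OO..O
O......O
........
........
........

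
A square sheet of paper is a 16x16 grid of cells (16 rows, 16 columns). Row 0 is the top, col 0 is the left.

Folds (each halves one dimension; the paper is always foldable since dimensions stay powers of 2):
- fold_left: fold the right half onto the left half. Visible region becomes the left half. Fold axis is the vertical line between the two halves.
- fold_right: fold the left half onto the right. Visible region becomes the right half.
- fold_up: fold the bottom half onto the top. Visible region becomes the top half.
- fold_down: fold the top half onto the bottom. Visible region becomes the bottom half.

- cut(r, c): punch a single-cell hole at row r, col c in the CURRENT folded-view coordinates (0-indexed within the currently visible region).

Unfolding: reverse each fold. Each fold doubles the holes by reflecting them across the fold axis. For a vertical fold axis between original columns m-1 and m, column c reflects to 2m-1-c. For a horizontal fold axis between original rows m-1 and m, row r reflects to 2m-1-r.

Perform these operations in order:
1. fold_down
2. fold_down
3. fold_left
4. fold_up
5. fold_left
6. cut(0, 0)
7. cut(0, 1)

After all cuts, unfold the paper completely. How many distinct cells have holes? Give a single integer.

Answer: 64

Derivation:
Op 1 fold_down: fold axis h@8; visible region now rows[8,16) x cols[0,16) = 8x16
Op 2 fold_down: fold axis h@12; visible region now rows[12,16) x cols[0,16) = 4x16
Op 3 fold_left: fold axis v@8; visible region now rows[12,16) x cols[0,8) = 4x8
Op 4 fold_up: fold axis h@14; visible region now rows[12,14) x cols[0,8) = 2x8
Op 5 fold_left: fold axis v@4; visible region now rows[12,14) x cols[0,4) = 2x4
Op 6 cut(0, 0): punch at orig (12,0); cuts so far [(12, 0)]; region rows[12,14) x cols[0,4) = 2x4
Op 7 cut(0, 1): punch at orig (12,1); cuts so far [(12, 0), (12, 1)]; region rows[12,14) x cols[0,4) = 2x4
Unfold 1 (reflect across v@4): 4 holes -> [(12, 0), (12, 1), (12, 6), (12, 7)]
Unfold 2 (reflect across h@14): 8 holes -> [(12, 0), (12, 1), (12, 6), (12, 7), (15, 0), (15, 1), (15, 6), (15, 7)]
Unfold 3 (reflect across v@8): 16 holes -> [(12, 0), (12, 1), (12, 6), (12, 7), (12, 8), (12, 9), (12, 14), (12, 15), (15, 0), (15, 1), (15, 6), (15, 7), (15, 8), (15, 9), (15, 14), (15, 15)]
Unfold 4 (reflect across h@12): 32 holes -> [(8, 0), (8, 1), (8, 6), (8, 7), (8, 8), (8, 9), (8, 14), (8, 15), (11, 0), (11, 1), (11, 6), (11, 7), (11, 8), (11, 9), (11, 14), (11, 15), (12, 0), (12, 1), (12, 6), (12, 7), (12, 8), (12, 9), (12, 14), (12, 15), (15, 0), (15, 1), (15, 6), (15, 7), (15, 8), (15, 9), (15, 14), (15, 15)]
Unfold 5 (reflect across h@8): 64 holes -> [(0, 0), (0, 1), (0, 6), (0, 7), (0, 8), (0, 9), (0, 14), (0, 15), (3, 0), (3, 1), (3, 6), (3, 7), (3, 8), (3, 9), (3, 14), (3, 15), (4, 0), (4, 1), (4, 6), (4, 7), (4, 8), (4, 9), (4, 14), (4, 15), (7, 0), (7, 1), (7, 6), (7, 7), (7, 8), (7, 9), (7, 14), (7, 15), (8, 0), (8, 1), (8, 6), (8, 7), (8, 8), (8, 9), (8, 14), (8, 15), (11, 0), (11, 1), (11, 6), (11, 7), (11, 8), (11, 9), (11, 14), (11, 15), (12, 0), (12, 1), (12, 6), (12, 7), (12, 8), (12, 9), (12, 14), (12, 15), (15, 0), (15, 1), (15, 6), (15, 7), (15, 8), (15, 9), (15, 14), (15, 15)]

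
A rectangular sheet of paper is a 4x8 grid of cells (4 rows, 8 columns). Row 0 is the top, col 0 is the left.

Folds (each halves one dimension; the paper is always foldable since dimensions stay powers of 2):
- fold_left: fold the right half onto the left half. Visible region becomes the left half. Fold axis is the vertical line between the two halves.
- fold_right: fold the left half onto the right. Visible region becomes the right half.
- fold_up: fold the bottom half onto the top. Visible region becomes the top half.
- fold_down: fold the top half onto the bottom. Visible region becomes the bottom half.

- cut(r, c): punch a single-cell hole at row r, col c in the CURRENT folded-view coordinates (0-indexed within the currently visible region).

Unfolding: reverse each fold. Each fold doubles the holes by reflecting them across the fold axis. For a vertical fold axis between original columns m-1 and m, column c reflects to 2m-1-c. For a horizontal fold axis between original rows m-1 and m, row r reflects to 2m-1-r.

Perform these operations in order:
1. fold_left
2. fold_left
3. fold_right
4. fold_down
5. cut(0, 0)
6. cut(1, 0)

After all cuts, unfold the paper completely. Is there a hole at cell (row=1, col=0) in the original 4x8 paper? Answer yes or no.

Answer: yes

Derivation:
Op 1 fold_left: fold axis v@4; visible region now rows[0,4) x cols[0,4) = 4x4
Op 2 fold_left: fold axis v@2; visible region now rows[0,4) x cols[0,2) = 4x2
Op 3 fold_right: fold axis v@1; visible region now rows[0,4) x cols[1,2) = 4x1
Op 4 fold_down: fold axis h@2; visible region now rows[2,4) x cols[1,2) = 2x1
Op 5 cut(0, 0): punch at orig (2,1); cuts so far [(2, 1)]; region rows[2,4) x cols[1,2) = 2x1
Op 6 cut(1, 0): punch at orig (3,1); cuts so far [(2, 1), (3, 1)]; region rows[2,4) x cols[1,2) = 2x1
Unfold 1 (reflect across h@2): 4 holes -> [(0, 1), (1, 1), (2, 1), (3, 1)]
Unfold 2 (reflect across v@1): 8 holes -> [(0, 0), (0, 1), (1, 0), (1, 1), (2, 0), (2, 1), (3, 0), (3, 1)]
Unfold 3 (reflect across v@2): 16 holes -> [(0, 0), (0, 1), (0, 2), (0, 3), (1, 0), (1, 1), (1, 2), (1, 3), (2, 0), (2, 1), (2, 2), (2, 3), (3, 0), (3, 1), (3, 2), (3, 3)]
Unfold 4 (reflect across v@4): 32 holes -> [(0, 0), (0, 1), (0, 2), (0, 3), (0, 4), (0, 5), (0, 6), (0, 7), (1, 0), (1, 1), (1, 2), (1, 3), (1, 4), (1, 5), (1, 6), (1, 7), (2, 0), (2, 1), (2, 2), (2, 3), (2, 4), (2, 5), (2, 6), (2, 7), (3, 0), (3, 1), (3, 2), (3, 3), (3, 4), (3, 5), (3, 6), (3, 7)]
Holes: [(0, 0), (0, 1), (0, 2), (0, 3), (0, 4), (0, 5), (0, 6), (0, 7), (1, 0), (1, 1), (1, 2), (1, 3), (1, 4), (1, 5), (1, 6), (1, 7), (2, 0), (2, 1), (2, 2), (2, 3), (2, 4), (2, 5), (2, 6), (2, 7), (3, 0), (3, 1), (3, 2), (3, 3), (3, 4), (3, 5), (3, 6), (3, 7)]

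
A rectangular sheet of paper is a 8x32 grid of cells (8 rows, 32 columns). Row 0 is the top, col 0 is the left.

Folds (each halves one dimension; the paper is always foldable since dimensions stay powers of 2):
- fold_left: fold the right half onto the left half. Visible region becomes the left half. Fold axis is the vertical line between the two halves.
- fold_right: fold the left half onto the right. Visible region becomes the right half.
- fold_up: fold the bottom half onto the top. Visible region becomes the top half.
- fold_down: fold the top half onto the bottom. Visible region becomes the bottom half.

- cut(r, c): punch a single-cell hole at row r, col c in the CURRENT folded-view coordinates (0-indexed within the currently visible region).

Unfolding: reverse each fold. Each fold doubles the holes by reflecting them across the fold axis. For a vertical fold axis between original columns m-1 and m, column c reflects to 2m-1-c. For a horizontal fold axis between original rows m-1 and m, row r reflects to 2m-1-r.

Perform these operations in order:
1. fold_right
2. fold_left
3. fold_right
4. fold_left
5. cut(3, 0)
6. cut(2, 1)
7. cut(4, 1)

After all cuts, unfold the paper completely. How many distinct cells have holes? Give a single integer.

Op 1 fold_right: fold axis v@16; visible region now rows[0,8) x cols[16,32) = 8x16
Op 2 fold_left: fold axis v@24; visible region now rows[0,8) x cols[16,24) = 8x8
Op 3 fold_right: fold axis v@20; visible region now rows[0,8) x cols[20,24) = 8x4
Op 4 fold_left: fold axis v@22; visible region now rows[0,8) x cols[20,22) = 8x2
Op 5 cut(3, 0): punch at orig (3,20); cuts so far [(3, 20)]; region rows[0,8) x cols[20,22) = 8x2
Op 6 cut(2, 1): punch at orig (2,21); cuts so far [(2, 21), (3, 20)]; region rows[0,8) x cols[20,22) = 8x2
Op 7 cut(4, 1): punch at orig (4,21); cuts so far [(2, 21), (3, 20), (4, 21)]; region rows[0,8) x cols[20,22) = 8x2
Unfold 1 (reflect across v@22): 6 holes -> [(2, 21), (2, 22), (3, 20), (3, 23), (4, 21), (4, 22)]
Unfold 2 (reflect across v@20): 12 holes -> [(2, 17), (2, 18), (2, 21), (2, 22), (3, 16), (3, 19), (3, 20), (3, 23), (4, 17), (4, 18), (4, 21), (4, 22)]
Unfold 3 (reflect across v@24): 24 holes -> [(2, 17), (2, 18), (2, 21), (2, 22), (2, 25), (2, 26), (2, 29), (2, 30), (3, 16), (3, 19), (3, 20), (3, 23), (3, 24), (3, 27), (3, 28), (3, 31), (4, 17), (4, 18), (4, 21), (4, 22), (4, 25), (4, 26), (4, 29), (4, 30)]
Unfold 4 (reflect across v@16): 48 holes -> [(2, 1), (2, 2), (2, 5), (2, 6), (2, 9), (2, 10), (2, 13), (2, 14), (2, 17), (2, 18), (2, 21), (2, 22), (2, 25), (2, 26), (2, 29), (2, 30), (3, 0), (3, 3), (3, 4), (3, 7), (3, 8), (3, 11), (3, 12), (3, 15), (3, 16), (3, 19), (3, 20), (3, 23), (3, 24), (3, 27), (3, 28), (3, 31), (4, 1), (4, 2), (4, 5), (4, 6), (4, 9), (4, 10), (4, 13), (4, 14), (4, 17), (4, 18), (4, 21), (4, 22), (4, 25), (4, 26), (4, 29), (4, 30)]

Answer: 48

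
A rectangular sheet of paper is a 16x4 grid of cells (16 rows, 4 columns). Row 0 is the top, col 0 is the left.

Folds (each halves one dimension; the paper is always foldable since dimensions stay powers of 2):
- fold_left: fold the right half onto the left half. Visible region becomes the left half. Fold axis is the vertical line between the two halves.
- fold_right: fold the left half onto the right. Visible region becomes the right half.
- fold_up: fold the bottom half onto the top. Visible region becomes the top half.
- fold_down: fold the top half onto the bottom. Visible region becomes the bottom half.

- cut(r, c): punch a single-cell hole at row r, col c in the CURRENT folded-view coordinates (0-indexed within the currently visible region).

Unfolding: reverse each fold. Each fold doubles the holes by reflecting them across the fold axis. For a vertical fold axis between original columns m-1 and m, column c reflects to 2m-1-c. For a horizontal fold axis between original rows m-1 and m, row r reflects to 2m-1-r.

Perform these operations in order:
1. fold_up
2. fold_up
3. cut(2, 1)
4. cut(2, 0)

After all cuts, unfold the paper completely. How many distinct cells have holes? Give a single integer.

Op 1 fold_up: fold axis h@8; visible region now rows[0,8) x cols[0,4) = 8x4
Op 2 fold_up: fold axis h@4; visible region now rows[0,4) x cols[0,4) = 4x4
Op 3 cut(2, 1): punch at orig (2,1); cuts so far [(2, 1)]; region rows[0,4) x cols[0,4) = 4x4
Op 4 cut(2, 0): punch at orig (2,0); cuts so far [(2, 0), (2, 1)]; region rows[0,4) x cols[0,4) = 4x4
Unfold 1 (reflect across h@4): 4 holes -> [(2, 0), (2, 1), (5, 0), (5, 1)]
Unfold 2 (reflect across h@8): 8 holes -> [(2, 0), (2, 1), (5, 0), (5, 1), (10, 0), (10, 1), (13, 0), (13, 1)]

Answer: 8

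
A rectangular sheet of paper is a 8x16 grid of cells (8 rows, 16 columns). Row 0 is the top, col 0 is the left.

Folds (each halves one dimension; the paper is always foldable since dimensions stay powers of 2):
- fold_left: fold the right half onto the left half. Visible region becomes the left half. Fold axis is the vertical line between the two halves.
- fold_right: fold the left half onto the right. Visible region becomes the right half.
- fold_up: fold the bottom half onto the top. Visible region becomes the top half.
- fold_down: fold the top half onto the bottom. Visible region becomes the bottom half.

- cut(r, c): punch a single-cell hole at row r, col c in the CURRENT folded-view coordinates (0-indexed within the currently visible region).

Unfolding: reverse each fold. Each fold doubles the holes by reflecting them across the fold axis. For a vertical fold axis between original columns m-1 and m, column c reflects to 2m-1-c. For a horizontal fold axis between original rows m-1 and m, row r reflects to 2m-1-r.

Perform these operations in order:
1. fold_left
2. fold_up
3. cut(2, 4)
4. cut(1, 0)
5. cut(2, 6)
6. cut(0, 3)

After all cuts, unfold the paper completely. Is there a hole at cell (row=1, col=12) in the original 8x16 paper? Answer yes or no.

Answer: no

Derivation:
Op 1 fold_left: fold axis v@8; visible region now rows[0,8) x cols[0,8) = 8x8
Op 2 fold_up: fold axis h@4; visible region now rows[0,4) x cols[0,8) = 4x8
Op 3 cut(2, 4): punch at orig (2,4); cuts so far [(2, 4)]; region rows[0,4) x cols[0,8) = 4x8
Op 4 cut(1, 0): punch at orig (1,0); cuts so far [(1, 0), (2, 4)]; region rows[0,4) x cols[0,8) = 4x8
Op 5 cut(2, 6): punch at orig (2,6); cuts so far [(1, 0), (2, 4), (2, 6)]; region rows[0,4) x cols[0,8) = 4x8
Op 6 cut(0, 3): punch at orig (0,3); cuts so far [(0, 3), (1, 0), (2, 4), (2, 6)]; region rows[0,4) x cols[0,8) = 4x8
Unfold 1 (reflect across h@4): 8 holes -> [(0, 3), (1, 0), (2, 4), (2, 6), (5, 4), (5, 6), (6, 0), (7, 3)]
Unfold 2 (reflect across v@8): 16 holes -> [(0, 3), (0, 12), (1, 0), (1, 15), (2, 4), (2, 6), (2, 9), (2, 11), (5, 4), (5, 6), (5, 9), (5, 11), (6, 0), (6, 15), (7, 3), (7, 12)]
Holes: [(0, 3), (0, 12), (1, 0), (1, 15), (2, 4), (2, 6), (2, 9), (2, 11), (5, 4), (5, 6), (5, 9), (5, 11), (6, 0), (6, 15), (7, 3), (7, 12)]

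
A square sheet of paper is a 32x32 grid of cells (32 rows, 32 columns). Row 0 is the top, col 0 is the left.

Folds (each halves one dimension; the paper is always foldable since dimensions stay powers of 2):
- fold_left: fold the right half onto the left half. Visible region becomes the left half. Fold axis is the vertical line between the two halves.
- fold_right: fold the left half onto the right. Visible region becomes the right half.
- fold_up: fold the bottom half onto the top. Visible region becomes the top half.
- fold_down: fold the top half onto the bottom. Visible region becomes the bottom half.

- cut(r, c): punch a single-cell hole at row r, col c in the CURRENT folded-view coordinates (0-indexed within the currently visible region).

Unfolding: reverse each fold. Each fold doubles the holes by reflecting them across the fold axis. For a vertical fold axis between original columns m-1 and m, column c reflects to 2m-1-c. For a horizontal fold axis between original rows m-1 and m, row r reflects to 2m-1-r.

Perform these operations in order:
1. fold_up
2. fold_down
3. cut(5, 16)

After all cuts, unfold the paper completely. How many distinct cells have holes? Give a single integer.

Op 1 fold_up: fold axis h@16; visible region now rows[0,16) x cols[0,32) = 16x32
Op 2 fold_down: fold axis h@8; visible region now rows[8,16) x cols[0,32) = 8x32
Op 3 cut(5, 16): punch at orig (13,16); cuts so far [(13, 16)]; region rows[8,16) x cols[0,32) = 8x32
Unfold 1 (reflect across h@8): 2 holes -> [(2, 16), (13, 16)]
Unfold 2 (reflect across h@16): 4 holes -> [(2, 16), (13, 16), (18, 16), (29, 16)]

Answer: 4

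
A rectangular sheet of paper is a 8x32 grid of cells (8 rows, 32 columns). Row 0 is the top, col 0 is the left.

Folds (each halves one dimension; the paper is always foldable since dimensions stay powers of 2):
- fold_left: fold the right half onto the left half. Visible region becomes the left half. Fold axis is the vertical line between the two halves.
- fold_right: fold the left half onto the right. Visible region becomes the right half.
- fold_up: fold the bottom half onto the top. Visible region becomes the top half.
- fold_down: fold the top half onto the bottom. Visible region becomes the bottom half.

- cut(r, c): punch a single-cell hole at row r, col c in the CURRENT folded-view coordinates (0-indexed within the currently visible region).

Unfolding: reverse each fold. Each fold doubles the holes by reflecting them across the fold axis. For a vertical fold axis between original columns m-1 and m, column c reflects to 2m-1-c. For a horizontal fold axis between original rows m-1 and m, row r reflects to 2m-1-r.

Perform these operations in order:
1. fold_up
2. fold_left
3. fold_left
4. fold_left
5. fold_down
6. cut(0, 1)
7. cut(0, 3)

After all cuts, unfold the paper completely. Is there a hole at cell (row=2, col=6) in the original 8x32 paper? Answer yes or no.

Op 1 fold_up: fold axis h@4; visible region now rows[0,4) x cols[0,32) = 4x32
Op 2 fold_left: fold axis v@16; visible region now rows[0,4) x cols[0,16) = 4x16
Op 3 fold_left: fold axis v@8; visible region now rows[0,4) x cols[0,8) = 4x8
Op 4 fold_left: fold axis v@4; visible region now rows[0,4) x cols[0,4) = 4x4
Op 5 fold_down: fold axis h@2; visible region now rows[2,4) x cols[0,4) = 2x4
Op 6 cut(0, 1): punch at orig (2,1); cuts so far [(2, 1)]; region rows[2,4) x cols[0,4) = 2x4
Op 7 cut(0, 3): punch at orig (2,3); cuts so far [(2, 1), (2, 3)]; region rows[2,4) x cols[0,4) = 2x4
Unfold 1 (reflect across h@2): 4 holes -> [(1, 1), (1, 3), (2, 1), (2, 3)]
Unfold 2 (reflect across v@4): 8 holes -> [(1, 1), (1, 3), (1, 4), (1, 6), (2, 1), (2, 3), (2, 4), (2, 6)]
Unfold 3 (reflect across v@8): 16 holes -> [(1, 1), (1, 3), (1, 4), (1, 6), (1, 9), (1, 11), (1, 12), (1, 14), (2, 1), (2, 3), (2, 4), (2, 6), (2, 9), (2, 11), (2, 12), (2, 14)]
Unfold 4 (reflect across v@16): 32 holes -> [(1, 1), (1, 3), (1, 4), (1, 6), (1, 9), (1, 11), (1, 12), (1, 14), (1, 17), (1, 19), (1, 20), (1, 22), (1, 25), (1, 27), (1, 28), (1, 30), (2, 1), (2, 3), (2, 4), (2, 6), (2, 9), (2, 11), (2, 12), (2, 14), (2, 17), (2, 19), (2, 20), (2, 22), (2, 25), (2, 27), (2, 28), (2, 30)]
Unfold 5 (reflect across h@4): 64 holes -> [(1, 1), (1, 3), (1, 4), (1, 6), (1, 9), (1, 11), (1, 12), (1, 14), (1, 17), (1, 19), (1, 20), (1, 22), (1, 25), (1, 27), (1, 28), (1, 30), (2, 1), (2, 3), (2, 4), (2, 6), (2, 9), (2, 11), (2, 12), (2, 14), (2, 17), (2, 19), (2, 20), (2, 22), (2, 25), (2, 27), (2, 28), (2, 30), (5, 1), (5, 3), (5, 4), (5, 6), (5, 9), (5, 11), (5, 12), (5, 14), (5, 17), (5, 19), (5, 20), (5, 22), (5, 25), (5, 27), (5, 28), (5, 30), (6, 1), (6, 3), (6, 4), (6, 6), (6, 9), (6, 11), (6, 12), (6, 14), (6, 17), (6, 19), (6, 20), (6, 22), (6, 25), (6, 27), (6, 28), (6, 30)]
Holes: [(1, 1), (1, 3), (1, 4), (1, 6), (1, 9), (1, 11), (1, 12), (1, 14), (1, 17), (1, 19), (1, 20), (1, 22), (1, 25), (1, 27), (1, 28), (1, 30), (2, 1), (2, 3), (2, 4), (2, 6), (2, 9), (2, 11), (2, 12), (2, 14), (2, 17), (2, 19), (2, 20), (2, 22), (2, 25), (2, 27), (2, 28), (2, 30), (5, 1), (5, 3), (5, 4), (5, 6), (5, 9), (5, 11), (5, 12), (5, 14), (5, 17), (5, 19), (5, 20), (5, 22), (5, 25), (5, 27), (5, 28), (5, 30), (6, 1), (6, 3), (6, 4), (6, 6), (6, 9), (6, 11), (6, 12), (6, 14), (6, 17), (6, 19), (6, 20), (6, 22), (6, 25), (6, 27), (6, 28), (6, 30)]

Answer: yes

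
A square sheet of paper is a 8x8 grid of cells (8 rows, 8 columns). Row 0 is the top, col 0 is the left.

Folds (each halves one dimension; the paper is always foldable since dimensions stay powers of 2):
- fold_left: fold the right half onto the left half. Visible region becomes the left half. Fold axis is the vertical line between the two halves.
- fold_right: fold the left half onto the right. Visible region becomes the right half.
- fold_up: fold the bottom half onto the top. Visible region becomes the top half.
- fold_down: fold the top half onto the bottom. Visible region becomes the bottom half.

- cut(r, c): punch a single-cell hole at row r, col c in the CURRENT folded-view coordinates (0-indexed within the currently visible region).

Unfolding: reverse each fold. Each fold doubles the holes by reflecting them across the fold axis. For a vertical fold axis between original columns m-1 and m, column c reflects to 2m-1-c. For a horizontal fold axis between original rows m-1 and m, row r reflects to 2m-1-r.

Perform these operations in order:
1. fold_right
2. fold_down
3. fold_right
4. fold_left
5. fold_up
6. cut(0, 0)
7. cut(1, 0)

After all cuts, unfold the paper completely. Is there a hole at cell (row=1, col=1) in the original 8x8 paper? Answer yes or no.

Op 1 fold_right: fold axis v@4; visible region now rows[0,8) x cols[4,8) = 8x4
Op 2 fold_down: fold axis h@4; visible region now rows[4,8) x cols[4,8) = 4x4
Op 3 fold_right: fold axis v@6; visible region now rows[4,8) x cols[6,8) = 4x2
Op 4 fold_left: fold axis v@7; visible region now rows[4,8) x cols[6,7) = 4x1
Op 5 fold_up: fold axis h@6; visible region now rows[4,6) x cols[6,7) = 2x1
Op 6 cut(0, 0): punch at orig (4,6); cuts so far [(4, 6)]; region rows[4,6) x cols[6,7) = 2x1
Op 7 cut(1, 0): punch at orig (5,6); cuts so far [(4, 6), (5, 6)]; region rows[4,6) x cols[6,7) = 2x1
Unfold 1 (reflect across h@6): 4 holes -> [(4, 6), (5, 6), (6, 6), (7, 6)]
Unfold 2 (reflect across v@7): 8 holes -> [(4, 6), (4, 7), (5, 6), (5, 7), (6, 6), (6, 7), (7, 6), (7, 7)]
Unfold 3 (reflect across v@6): 16 holes -> [(4, 4), (4, 5), (4, 6), (4, 7), (5, 4), (5, 5), (5, 6), (5, 7), (6, 4), (6, 5), (6, 6), (6, 7), (7, 4), (7, 5), (7, 6), (7, 7)]
Unfold 4 (reflect across h@4): 32 holes -> [(0, 4), (0, 5), (0, 6), (0, 7), (1, 4), (1, 5), (1, 6), (1, 7), (2, 4), (2, 5), (2, 6), (2, 7), (3, 4), (3, 5), (3, 6), (3, 7), (4, 4), (4, 5), (4, 6), (4, 7), (5, 4), (5, 5), (5, 6), (5, 7), (6, 4), (6, 5), (6, 6), (6, 7), (7, 4), (7, 5), (7, 6), (7, 7)]
Unfold 5 (reflect across v@4): 64 holes -> [(0, 0), (0, 1), (0, 2), (0, 3), (0, 4), (0, 5), (0, 6), (0, 7), (1, 0), (1, 1), (1, 2), (1, 3), (1, 4), (1, 5), (1, 6), (1, 7), (2, 0), (2, 1), (2, 2), (2, 3), (2, 4), (2, 5), (2, 6), (2, 7), (3, 0), (3, 1), (3, 2), (3, 3), (3, 4), (3, 5), (3, 6), (3, 7), (4, 0), (4, 1), (4, 2), (4, 3), (4, 4), (4, 5), (4, 6), (4, 7), (5, 0), (5, 1), (5, 2), (5, 3), (5, 4), (5, 5), (5, 6), (5, 7), (6, 0), (6, 1), (6, 2), (6, 3), (6, 4), (6, 5), (6, 6), (6, 7), (7, 0), (7, 1), (7, 2), (7, 3), (7, 4), (7, 5), (7, 6), (7, 7)]
Holes: [(0, 0), (0, 1), (0, 2), (0, 3), (0, 4), (0, 5), (0, 6), (0, 7), (1, 0), (1, 1), (1, 2), (1, 3), (1, 4), (1, 5), (1, 6), (1, 7), (2, 0), (2, 1), (2, 2), (2, 3), (2, 4), (2, 5), (2, 6), (2, 7), (3, 0), (3, 1), (3, 2), (3, 3), (3, 4), (3, 5), (3, 6), (3, 7), (4, 0), (4, 1), (4, 2), (4, 3), (4, 4), (4, 5), (4, 6), (4, 7), (5, 0), (5, 1), (5, 2), (5, 3), (5, 4), (5, 5), (5, 6), (5, 7), (6, 0), (6, 1), (6, 2), (6, 3), (6, 4), (6, 5), (6, 6), (6, 7), (7, 0), (7, 1), (7, 2), (7, 3), (7, 4), (7, 5), (7, 6), (7, 7)]

Answer: yes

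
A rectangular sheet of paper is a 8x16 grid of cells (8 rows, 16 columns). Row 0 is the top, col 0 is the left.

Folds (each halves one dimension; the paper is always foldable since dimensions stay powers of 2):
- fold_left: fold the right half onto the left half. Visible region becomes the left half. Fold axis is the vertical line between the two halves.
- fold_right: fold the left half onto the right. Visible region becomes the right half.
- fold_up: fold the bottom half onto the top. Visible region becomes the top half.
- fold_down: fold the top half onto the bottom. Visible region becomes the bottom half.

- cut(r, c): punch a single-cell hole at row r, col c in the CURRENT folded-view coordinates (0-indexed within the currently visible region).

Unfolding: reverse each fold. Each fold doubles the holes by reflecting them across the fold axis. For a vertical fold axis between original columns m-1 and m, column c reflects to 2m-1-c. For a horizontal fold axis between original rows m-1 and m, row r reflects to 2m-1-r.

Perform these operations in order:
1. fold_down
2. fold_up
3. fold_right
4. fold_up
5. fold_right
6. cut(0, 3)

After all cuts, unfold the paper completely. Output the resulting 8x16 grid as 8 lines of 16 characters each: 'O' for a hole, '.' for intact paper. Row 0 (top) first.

Answer: O......OO......O
O......OO......O
O......OO......O
O......OO......O
O......OO......O
O......OO......O
O......OO......O
O......OO......O

Derivation:
Op 1 fold_down: fold axis h@4; visible region now rows[4,8) x cols[0,16) = 4x16
Op 2 fold_up: fold axis h@6; visible region now rows[4,6) x cols[0,16) = 2x16
Op 3 fold_right: fold axis v@8; visible region now rows[4,6) x cols[8,16) = 2x8
Op 4 fold_up: fold axis h@5; visible region now rows[4,5) x cols[8,16) = 1x8
Op 5 fold_right: fold axis v@12; visible region now rows[4,5) x cols[12,16) = 1x4
Op 6 cut(0, 3): punch at orig (4,15); cuts so far [(4, 15)]; region rows[4,5) x cols[12,16) = 1x4
Unfold 1 (reflect across v@12): 2 holes -> [(4, 8), (4, 15)]
Unfold 2 (reflect across h@5): 4 holes -> [(4, 8), (4, 15), (5, 8), (5, 15)]
Unfold 3 (reflect across v@8): 8 holes -> [(4, 0), (4, 7), (4, 8), (4, 15), (5, 0), (5, 7), (5, 8), (5, 15)]
Unfold 4 (reflect across h@6): 16 holes -> [(4, 0), (4, 7), (4, 8), (4, 15), (5, 0), (5, 7), (5, 8), (5, 15), (6, 0), (6, 7), (6, 8), (6, 15), (7, 0), (7, 7), (7, 8), (7, 15)]
Unfold 5 (reflect across h@4): 32 holes -> [(0, 0), (0, 7), (0, 8), (0, 15), (1, 0), (1, 7), (1, 8), (1, 15), (2, 0), (2, 7), (2, 8), (2, 15), (3, 0), (3, 7), (3, 8), (3, 15), (4, 0), (4, 7), (4, 8), (4, 15), (5, 0), (5, 7), (5, 8), (5, 15), (6, 0), (6, 7), (6, 8), (6, 15), (7, 0), (7, 7), (7, 8), (7, 15)]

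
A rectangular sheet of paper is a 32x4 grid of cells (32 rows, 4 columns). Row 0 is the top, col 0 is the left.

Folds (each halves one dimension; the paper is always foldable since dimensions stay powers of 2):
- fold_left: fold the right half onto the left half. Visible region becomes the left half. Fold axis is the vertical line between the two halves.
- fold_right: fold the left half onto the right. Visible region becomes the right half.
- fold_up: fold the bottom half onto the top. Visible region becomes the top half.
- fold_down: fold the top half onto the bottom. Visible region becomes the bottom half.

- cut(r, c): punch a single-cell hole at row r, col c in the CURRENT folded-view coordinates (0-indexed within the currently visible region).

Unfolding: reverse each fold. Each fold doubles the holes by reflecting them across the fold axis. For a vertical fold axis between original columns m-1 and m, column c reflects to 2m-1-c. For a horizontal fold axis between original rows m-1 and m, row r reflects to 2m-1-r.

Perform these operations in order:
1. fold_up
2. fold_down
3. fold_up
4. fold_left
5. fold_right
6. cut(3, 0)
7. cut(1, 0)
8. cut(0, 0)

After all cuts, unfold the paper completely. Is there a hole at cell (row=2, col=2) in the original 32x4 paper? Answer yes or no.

Op 1 fold_up: fold axis h@16; visible region now rows[0,16) x cols[0,4) = 16x4
Op 2 fold_down: fold axis h@8; visible region now rows[8,16) x cols[0,4) = 8x4
Op 3 fold_up: fold axis h@12; visible region now rows[8,12) x cols[0,4) = 4x4
Op 4 fold_left: fold axis v@2; visible region now rows[8,12) x cols[0,2) = 4x2
Op 5 fold_right: fold axis v@1; visible region now rows[8,12) x cols[1,2) = 4x1
Op 6 cut(3, 0): punch at orig (11,1); cuts so far [(11, 1)]; region rows[8,12) x cols[1,2) = 4x1
Op 7 cut(1, 0): punch at orig (9,1); cuts so far [(9, 1), (11, 1)]; region rows[8,12) x cols[1,2) = 4x1
Op 8 cut(0, 0): punch at orig (8,1); cuts so far [(8, 1), (9, 1), (11, 1)]; region rows[8,12) x cols[1,2) = 4x1
Unfold 1 (reflect across v@1): 6 holes -> [(8, 0), (8, 1), (9, 0), (9, 1), (11, 0), (11, 1)]
Unfold 2 (reflect across v@2): 12 holes -> [(8, 0), (8, 1), (8, 2), (8, 3), (9, 0), (9, 1), (9, 2), (9, 3), (11, 0), (11, 1), (11, 2), (11, 3)]
Unfold 3 (reflect across h@12): 24 holes -> [(8, 0), (8, 1), (8, 2), (8, 3), (9, 0), (9, 1), (9, 2), (9, 3), (11, 0), (11, 1), (11, 2), (11, 3), (12, 0), (12, 1), (12, 2), (12, 3), (14, 0), (14, 1), (14, 2), (14, 3), (15, 0), (15, 1), (15, 2), (15, 3)]
Unfold 4 (reflect across h@8): 48 holes -> [(0, 0), (0, 1), (0, 2), (0, 3), (1, 0), (1, 1), (1, 2), (1, 3), (3, 0), (3, 1), (3, 2), (3, 3), (4, 0), (4, 1), (4, 2), (4, 3), (6, 0), (6, 1), (6, 2), (6, 3), (7, 0), (7, 1), (7, 2), (7, 3), (8, 0), (8, 1), (8, 2), (8, 3), (9, 0), (9, 1), (9, 2), (9, 3), (11, 0), (11, 1), (11, 2), (11, 3), (12, 0), (12, 1), (12, 2), (12, 3), (14, 0), (14, 1), (14, 2), (14, 3), (15, 0), (15, 1), (15, 2), (15, 3)]
Unfold 5 (reflect across h@16): 96 holes -> [(0, 0), (0, 1), (0, 2), (0, 3), (1, 0), (1, 1), (1, 2), (1, 3), (3, 0), (3, 1), (3, 2), (3, 3), (4, 0), (4, 1), (4, 2), (4, 3), (6, 0), (6, 1), (6, 2), (6, 3), (7, 0), (7, 1), (7, 2), (7, 3), (8, 0), (8, 1), (8, 2), (8, 3), (9, 0), (9, 1), (9, 2), (9, 3), (11, 0), (11, 1), (11, 2), (11, 3), (12, 0), (12, 1), (12, 2), (12, 3), (14, 0), (14, 1), (14, 2), (14, 3), (15, 0), (15, 1), (15, 2), (15, 3), (16, 0), (16, 1), (16, 2), (16, 3), (17, 0), (17, 1), (17, 2), (17, 3), (19, 0), (19, 1), (19, 2), (19, 3), (20, 0), (20, 1), (20, 2), (20, 3), (22, 0), (22, 1), (22, 2), (22, 3), (23, 0), (23, 1), (23, 2), (23, 3), (24, 0), (24, 1), (24, 2), (24, 3), (25, 0), (25, 1), (25, 2), (25, 3), (27, 0), (27, 1), (27, 2), (27, 3), (28, 0), (28, 1), (28, 2), (28, 3), (30, 0), (30, 1), (30, 2), (30, 3), (31, 0), (31, 1), (31, 2), (31, 3)]
Holes: [(0, 0), (0, 1), (0, 2), (0, 3), (1, 0), (1, 1), (1, 2), (1, 3), (3, 0), (3, 1), (3, 2), (3, 3), (4, 0), (4, 1), (4, 2), (4, 3), (6, 0), (6, 1), (6, 2), (6, 3), (7, 0), (7, 1), (7, 2), (7, 3), (8, 0), (8, 1), (8, 2), (8, 3), (9, 0), (9, 1), (9, 2), (9, 3), (11, 0), (11, 1), (11, 2), (11, 3), (12, 0), (12, 1), (12, 2), (12, 3), (14, 0), (14, 1), (14, 2), (14, 3), (15, 0), (15, 1), (15, 2), (15, 3), (16, 0), (16, 1), (16, 2), (16, 3), (17, 0), (17, 1), (17, 2), (17, 3), (19, 0), (19, 1), (19, 2), (19, 3), (20, 0), (20, 1), (20, 2), (20, 3), (22, 0), (22, 1), (22, 2), (22, 3), (23, 0), (23, 1), (23, 2), (23, 3), (24, 0), (24, 1), (24, 2), (24, 3), (25, 0), (25, 1), (25, 2), (25, 3), (27, 0), (27, 1), (27, 2), (27, 3), (28, 0), (28, 1), (28, 2), (28, 3), (30, 0), (30, 1), (30, 2), (30, 3), (31, 0), (31, 1), (31, 2), (31, 3)]

Answer: no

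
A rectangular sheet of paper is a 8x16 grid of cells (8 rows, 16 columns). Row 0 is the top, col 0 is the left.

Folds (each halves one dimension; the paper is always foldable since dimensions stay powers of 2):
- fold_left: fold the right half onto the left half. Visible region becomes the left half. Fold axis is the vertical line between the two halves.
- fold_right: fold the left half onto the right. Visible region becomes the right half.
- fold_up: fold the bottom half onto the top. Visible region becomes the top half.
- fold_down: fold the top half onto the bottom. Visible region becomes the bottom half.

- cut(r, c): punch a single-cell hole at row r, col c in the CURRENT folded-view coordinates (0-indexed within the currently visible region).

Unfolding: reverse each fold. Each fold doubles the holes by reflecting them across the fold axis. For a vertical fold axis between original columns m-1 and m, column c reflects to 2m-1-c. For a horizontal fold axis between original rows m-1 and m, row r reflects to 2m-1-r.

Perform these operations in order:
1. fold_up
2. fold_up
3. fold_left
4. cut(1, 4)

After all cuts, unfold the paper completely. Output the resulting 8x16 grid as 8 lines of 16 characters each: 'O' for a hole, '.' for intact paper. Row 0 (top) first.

Op 1 fold_up: fold axis h@4; visible region now rows[0,4) x cols[0,16) = 4x16
Op 2 fold_up: fold axis h@2; visible region now rows[0,2) x cols[0,16) = 2x16
Op 3 fold_left: fold axis v@8; visible region now rows[0,2) x cols[0,8) = 2x8
Op 4 cut(1, 4): punch at orig (1,4); cuts so far [(1, 4)]; region rows[0,2) x cols[0,8) = 2x8
Unfold 1 (reflect across v@8): 2 holes -> [(1, 4), (1, 11)]
Unfold 2 (reflect across h@2): 4 holes -> [(1, 4), (1, 11), (2, 4), (2, 11)]
Unfold 3 (reflect across h@4): 8 holes -> [(1, 4), (1, 11), (2, 4), (2, 11), (5, 4), (5, 11), (6, 4), (6, 11)]

Answer: ................
....O......O....
....O......O....
................
................
....O......O....
....O......O....
................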